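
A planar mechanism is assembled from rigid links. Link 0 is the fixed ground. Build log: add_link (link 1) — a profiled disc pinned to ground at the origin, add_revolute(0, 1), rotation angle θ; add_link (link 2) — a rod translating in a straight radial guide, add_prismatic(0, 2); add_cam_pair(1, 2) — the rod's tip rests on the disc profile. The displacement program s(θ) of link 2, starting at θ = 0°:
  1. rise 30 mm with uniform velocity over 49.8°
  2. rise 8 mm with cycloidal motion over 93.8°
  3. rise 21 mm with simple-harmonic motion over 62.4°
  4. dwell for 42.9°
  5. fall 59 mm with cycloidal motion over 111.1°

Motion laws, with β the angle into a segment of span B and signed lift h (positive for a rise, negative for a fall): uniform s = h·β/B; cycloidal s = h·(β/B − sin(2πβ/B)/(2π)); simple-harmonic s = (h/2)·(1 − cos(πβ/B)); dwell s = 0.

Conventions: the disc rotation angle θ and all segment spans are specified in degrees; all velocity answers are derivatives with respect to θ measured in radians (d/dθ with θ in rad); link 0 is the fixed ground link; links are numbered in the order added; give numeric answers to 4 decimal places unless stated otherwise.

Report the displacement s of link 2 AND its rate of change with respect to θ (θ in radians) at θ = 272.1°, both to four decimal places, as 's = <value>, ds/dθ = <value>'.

seg 1 [0°–49.8°] uniform, h=30: full span → s += 30 → s = 30.0000
seg 2 [49.8°–143.6°] cycloidal, h=8: full span → s += 8 → s = 38.0000
seg 3 [143.6°–206°] simple-harmonic, h=21: full span → s += 21 → s = 59.0000
seg 4 [206°–248.9°] dwell: s stays 59.0000
seg 5 [248.9°–360°] cycloidal, h=-59: θ=272.1° here. β=23.2, B=111.1. -59·(0.2088 − sin(2π·0.2088)/(2π)) = -3.2428 → s = 55.7572
velocity in seg [248.9°–360°] (cycloidal), θ in radians: β = 23.2° = 0.4049 rad, B = 111.1° = 1.9391 rad; ds/dθ = (h/B)(1 − cos(2πβ/B)) = ((-59)/1.9391)(1 − cos(2π·0.2088)) = -22.642058 mm/rad

s = 55.7572, ds/dθ = -22.6421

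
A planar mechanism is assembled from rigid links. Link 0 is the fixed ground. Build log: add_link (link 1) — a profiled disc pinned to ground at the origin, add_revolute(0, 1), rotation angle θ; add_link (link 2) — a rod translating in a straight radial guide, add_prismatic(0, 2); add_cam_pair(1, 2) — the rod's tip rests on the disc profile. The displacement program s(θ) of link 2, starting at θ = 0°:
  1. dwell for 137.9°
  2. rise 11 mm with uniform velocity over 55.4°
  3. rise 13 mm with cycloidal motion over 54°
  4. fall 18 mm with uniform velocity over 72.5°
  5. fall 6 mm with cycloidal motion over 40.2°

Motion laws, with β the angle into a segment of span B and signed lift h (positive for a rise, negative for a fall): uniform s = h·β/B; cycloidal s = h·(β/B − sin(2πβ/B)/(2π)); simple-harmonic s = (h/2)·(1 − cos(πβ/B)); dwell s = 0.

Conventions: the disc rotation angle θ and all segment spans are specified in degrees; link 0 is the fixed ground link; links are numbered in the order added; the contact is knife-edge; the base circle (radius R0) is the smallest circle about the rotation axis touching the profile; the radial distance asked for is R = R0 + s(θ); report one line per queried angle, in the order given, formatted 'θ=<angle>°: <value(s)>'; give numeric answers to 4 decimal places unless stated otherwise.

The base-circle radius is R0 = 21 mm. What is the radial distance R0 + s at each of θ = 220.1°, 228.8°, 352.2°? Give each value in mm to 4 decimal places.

seg 1 [0°–137.9°] dwell: s stays 0.0000
seg 2 [137.9°–193.3°] uniform, h=11: full span → s += 11 → s = 11.0000
seg 3 [193.3°–247.3°] cycloidal, h=13: θ=220.1° here. β=26.8, B=54. 13·(0.4963 − sin(2π·0.4963)/(2π)) = 6.4037 → s = 17.4037
seg 3 [193.3°–247.3°] cycloidal, h=13: θ=228.8° here. β=35.5, B=54. 13·(0.6574 − sin(2π·0.6574)/(2π)) = 10.2749 → s = 21.2749
seg 3 [193.3°–247.3°] cycloidal, h=13: full span → s += 13 → s = 24.0000
seg 4 [247.3°–319.8°] uniform, h=-18: full span → s += -18 → s = 6.0000
seg 5 [319.8°–360°] cycloidal, h=-6: θ=352.2° here. β=32.4, B=40.2. -6·(0.8060 − sin(2π·0.8060)/(2π)) = -5.7323 → s = 0.2677
θ=220.1°: R = R0 + s = 21 + 17.4037 = 38.4037
θ=228.8°: R = R0 + s = 21 + 21.2749 = 42.2749
θ=352.2°: R = R0 + s = 21 + 0.2677 = 21.2677

θ=220.1°: 38.4037
θ=228.8°: 42.2749
θ=352.2°: 21.2677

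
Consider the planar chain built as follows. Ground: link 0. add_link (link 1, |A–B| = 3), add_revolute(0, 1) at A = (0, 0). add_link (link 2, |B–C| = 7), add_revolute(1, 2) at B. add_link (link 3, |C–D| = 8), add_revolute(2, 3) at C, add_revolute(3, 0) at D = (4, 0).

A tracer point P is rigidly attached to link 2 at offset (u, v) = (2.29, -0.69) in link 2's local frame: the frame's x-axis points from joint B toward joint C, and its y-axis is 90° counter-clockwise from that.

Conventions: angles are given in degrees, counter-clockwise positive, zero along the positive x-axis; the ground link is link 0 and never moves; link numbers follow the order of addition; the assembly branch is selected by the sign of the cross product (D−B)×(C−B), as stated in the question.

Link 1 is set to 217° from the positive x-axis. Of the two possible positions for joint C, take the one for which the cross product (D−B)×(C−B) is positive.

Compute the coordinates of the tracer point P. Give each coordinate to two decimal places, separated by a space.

A=(0,0), D=(4.00,0)
B = A + 3.00·(cos217°, sin217°) = (-2.3959, -1.8054)
|BD| = 6.6458
circle(B,7.00) ∩ circle(D,8.00): a=2.1944, h=6.6472
  candidates: C₊=(-2.0898,5.1879) cross=44.176; C₋=(1.5218,-7.6065) cross=-44.176
  branch + wants cross > 0 → take C=(-2.0898,5.1879) (cross=44.176)
ex = (C−B)/|BC| = (0.0437,0.9990); ey = (-0.9990,0.0437)
P = B + 2.29·ex + -0.69·ey = (-1.6064,0.4522)

-1.61 0.45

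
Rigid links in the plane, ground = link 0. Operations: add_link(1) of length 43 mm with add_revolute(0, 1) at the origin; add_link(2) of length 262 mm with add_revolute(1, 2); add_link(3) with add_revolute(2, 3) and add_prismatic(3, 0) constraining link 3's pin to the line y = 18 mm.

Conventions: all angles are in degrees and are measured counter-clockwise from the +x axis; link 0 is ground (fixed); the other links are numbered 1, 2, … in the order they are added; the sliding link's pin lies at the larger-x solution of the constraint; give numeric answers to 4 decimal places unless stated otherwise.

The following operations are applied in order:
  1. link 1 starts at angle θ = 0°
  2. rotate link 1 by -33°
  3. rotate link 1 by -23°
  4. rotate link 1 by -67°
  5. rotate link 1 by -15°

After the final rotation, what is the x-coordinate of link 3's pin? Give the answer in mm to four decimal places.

geometry: r = 43 mm, L = 262 mm, e = 18 mm; θ starts at 0°
rotate link 1 by -33°: θ ← 0° -33° = -33°
rotate link 1 by -23°: θ ← -33° -23° = -56°
rotate link 1 by -67°: θ ← -56° -67° = -123°
rotate link 1 by -15°: θ ← -123° -15° = -138°
crank pin P = (r cos θ, r sin θ) = (-31.955227, -28.772616)
h = r sin θ − e = -28.772616 − 18 = -46.772616
x = r cos θ + √(L² − h²) = -31.955227 + 257.791238 = 225.836010

225.8360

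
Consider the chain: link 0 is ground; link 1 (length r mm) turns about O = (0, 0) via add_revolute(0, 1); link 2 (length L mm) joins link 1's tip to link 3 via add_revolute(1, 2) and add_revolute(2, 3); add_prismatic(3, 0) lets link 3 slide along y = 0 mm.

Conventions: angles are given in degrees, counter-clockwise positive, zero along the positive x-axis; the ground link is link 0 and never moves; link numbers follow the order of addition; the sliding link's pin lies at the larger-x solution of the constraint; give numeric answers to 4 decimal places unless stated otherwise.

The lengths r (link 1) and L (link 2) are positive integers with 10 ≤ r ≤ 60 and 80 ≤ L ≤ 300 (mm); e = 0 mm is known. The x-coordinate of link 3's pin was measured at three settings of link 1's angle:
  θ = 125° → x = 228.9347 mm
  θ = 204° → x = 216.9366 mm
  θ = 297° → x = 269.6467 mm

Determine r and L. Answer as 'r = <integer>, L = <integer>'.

constraint per measurement: (x − r cos θ)² + (r sin θ − e)² = L²
subtracting the θ₁ and θ₂ equations cancels the r² and L² terms:
r = (x₁² − x₂²) / (2[(x₁cos θ₁ + e sin θ₁) − (x₂cos θ₂ + e sin θ₂)]) = 40.0001 → r = 40
L² = (x₁ − r cos θ₁)² + (r sin θ₁ − e)² = 64516.0208 → L = 254.0000 → L = 254
check at θ₃=297°: x = 269.6467 (printed 269.6467) ✓

r = 40, L = 254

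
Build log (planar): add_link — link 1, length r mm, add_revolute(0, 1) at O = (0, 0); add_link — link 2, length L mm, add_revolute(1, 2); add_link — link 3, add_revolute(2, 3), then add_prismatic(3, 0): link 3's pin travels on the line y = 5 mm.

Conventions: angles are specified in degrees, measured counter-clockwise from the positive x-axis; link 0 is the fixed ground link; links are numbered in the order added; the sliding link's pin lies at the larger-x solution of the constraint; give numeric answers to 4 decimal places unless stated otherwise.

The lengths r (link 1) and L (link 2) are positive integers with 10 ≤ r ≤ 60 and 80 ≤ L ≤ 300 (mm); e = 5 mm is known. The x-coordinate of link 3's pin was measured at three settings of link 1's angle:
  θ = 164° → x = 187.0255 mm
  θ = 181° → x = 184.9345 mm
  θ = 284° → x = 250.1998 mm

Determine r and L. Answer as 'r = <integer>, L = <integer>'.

constraint per measurement: (x − r cos θ)² + (r sin θ − e)² = L²
subtracting the θ₁ and θ₂ equations cancels the r² and L² terms:
r = (x₁² − x₂²) / (2[(x₁cos θ₁ + e sin θ₁) − (x₂cos θ₂ + e sin θ₂)]) = 58.9993 → r = 59
L² = (x₁ − r cos θ₁)² + (r sin θ₁ − e)² = 59536.0046 → L = 244.0000 → L = 244
check at θ₃=284°: x = 250.1998 (printed 250.1998) ✓

r = 59, L = 244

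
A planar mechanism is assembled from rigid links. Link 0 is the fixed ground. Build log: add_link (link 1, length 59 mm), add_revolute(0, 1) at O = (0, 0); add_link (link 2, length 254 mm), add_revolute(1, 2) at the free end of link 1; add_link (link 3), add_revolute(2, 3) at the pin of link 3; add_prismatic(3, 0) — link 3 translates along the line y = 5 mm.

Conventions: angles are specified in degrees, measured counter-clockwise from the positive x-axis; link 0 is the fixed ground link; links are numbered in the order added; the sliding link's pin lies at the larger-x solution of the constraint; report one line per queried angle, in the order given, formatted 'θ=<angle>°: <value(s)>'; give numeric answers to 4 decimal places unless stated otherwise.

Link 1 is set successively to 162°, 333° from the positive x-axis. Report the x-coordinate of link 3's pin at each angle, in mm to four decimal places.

geometry: r = 59 mm, L = 254 mm, e = 5 mm
θ=162°: crank pin P = (r cos θ, r sin θ) = (-56.112334, 18.232003)
θ=162°: h = r sin θ − e = 18.232003 − 5 = 13.232003
θ=162°: x = r cos θ + √(L² − h²) = -56.112334 + 253.655109 = 197.542774
θ=333°: crank pin P = (r cos θ, r sin θ) = (52.569385, -26.785439)
θ=333°: h = r sin θ − e = -26.785439 − 5 = -31.785439
θ=333°: x = r cos θ + √(L² − h²) = 52.569385 + 252.003345 = 304.572730

θ=162°: 197.5428
θ=333°: 304.5727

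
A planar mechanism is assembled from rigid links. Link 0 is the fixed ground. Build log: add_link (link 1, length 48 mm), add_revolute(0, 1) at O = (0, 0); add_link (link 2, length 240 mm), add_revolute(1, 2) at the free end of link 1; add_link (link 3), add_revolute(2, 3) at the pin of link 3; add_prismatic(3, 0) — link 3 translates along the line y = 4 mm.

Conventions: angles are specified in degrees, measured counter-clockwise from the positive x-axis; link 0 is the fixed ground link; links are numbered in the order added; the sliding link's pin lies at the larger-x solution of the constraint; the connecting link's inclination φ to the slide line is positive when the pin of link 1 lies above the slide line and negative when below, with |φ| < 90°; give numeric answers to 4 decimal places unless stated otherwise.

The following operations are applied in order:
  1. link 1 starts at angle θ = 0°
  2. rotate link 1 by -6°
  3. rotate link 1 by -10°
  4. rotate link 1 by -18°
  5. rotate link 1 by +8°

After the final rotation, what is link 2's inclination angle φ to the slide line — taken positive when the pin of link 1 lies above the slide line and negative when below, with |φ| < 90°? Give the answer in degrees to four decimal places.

geometry: r = 48 mm, L = 240 mm, e = 4 mm; θ starts at 0°
rotate link 1 by -6°: θ ← 0° -6° = -6°
rotate link 1 by -10°: θ ← -6° -10° = -16°
rotate link 1 by -18°: θ ← -16° -18° = -34°
rotate link 1 by +8°: θ ← -34° +8° = -26°
h = r sin θ − e = -21.041815 − 4 = -25.041815
sin φ = h / L = -25.041815 / 240 = -0.10434090
φ = arcsin(-0.10434090) = -5.989194°

-5.9892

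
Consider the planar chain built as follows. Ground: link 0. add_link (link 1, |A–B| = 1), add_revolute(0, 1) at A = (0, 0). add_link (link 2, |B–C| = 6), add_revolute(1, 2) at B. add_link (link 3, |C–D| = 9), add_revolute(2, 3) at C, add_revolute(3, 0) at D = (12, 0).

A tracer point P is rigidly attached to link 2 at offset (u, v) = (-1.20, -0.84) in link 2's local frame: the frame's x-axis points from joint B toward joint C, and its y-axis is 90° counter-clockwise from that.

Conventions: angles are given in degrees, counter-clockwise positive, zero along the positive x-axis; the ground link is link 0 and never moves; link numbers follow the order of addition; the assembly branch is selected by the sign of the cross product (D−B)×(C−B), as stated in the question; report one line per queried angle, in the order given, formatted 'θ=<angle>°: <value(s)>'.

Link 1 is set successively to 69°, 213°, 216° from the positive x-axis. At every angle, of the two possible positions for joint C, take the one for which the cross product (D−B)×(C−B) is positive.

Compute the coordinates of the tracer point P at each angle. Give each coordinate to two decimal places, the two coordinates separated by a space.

A=(0,0), D=(12.00,0)
θ=69°: B = A + 1.00·(cos69°, sin69°) = (0.3584, 0.9336)
θ=69°: |BD| = 11.6790
θ=69°: circle(B,6.00) ∩ circle(D,9.00): a=3.9130, h=4.5485
θ=69°:   candidates: C₊=(4.6224,5.1547) cross=53.122; C₋=(3.8952,-3.9131) cross=-53.122
θ=69°:   branch + wants cross > 0 → take C=(4.6224,5.1547) (cross=53.122)
θ=69°: ex = (C−B)/|BC| = (0.7107,0.7035); ey = (-0.7035,0.7107)
θ=69°: P = B + -1.20·ex + -0.84·ey = (0.0965,-0.5076)
θ=213°: B = A + 1.00·(cos213°, sin213°) = (-0.8387, -0.5446)
θ=213°: |BD| = 12.8502
θ=213°: circle(B,6.00) ∩ circle(D,9.00): a=4.6742, h=3.7619
θ=213°:   candidates: C₊=(3.6719,3.4120) cross=48.342; C₋=(3.9907,-4.1051) cross=-48.342
θ=213°:   branch + wants cross > 0 → take C=(3.6719,3.4120) (cross=48.342)
θ=213°: ex = (C−B)/|BC| = (0.7518,0.6594); ey = (-0.6594,0.7518)
θ=213°: P = B + -1.20·ex + -0.84·ey = (-1.1868,-1.9674)
θ=216°: B = A + 1.00·(cos216°, sin216°) = (-0.8090, -0.5878)
θ=216°: |BD| = 12.8225
θ=216°: circle(B,6.00) ∩ circle(D,9.00): a=4.6565, h=3.7838
θ=216°:   candidates: C₊=(3.6692,3.4055) cross=48.517; C₋=(4.0161,-4.1541) cross=-48.517
θ=216°:   branch + wants cross > 0 → take C=(3.6692,3.4055) (cross=48.517)
θ=216°: ex = (C−B)/|BC| = (0.7464,0.6655); ey = (-0.6655,0.7464)
θ=216°: P = B + -1.20·ex + -0.84·ey = (-1.1456,-2.0134)

θ=69°: 0.10 -0.51
θ=213°: -1.19 -1.97
θ=216°: -1.15 -2.01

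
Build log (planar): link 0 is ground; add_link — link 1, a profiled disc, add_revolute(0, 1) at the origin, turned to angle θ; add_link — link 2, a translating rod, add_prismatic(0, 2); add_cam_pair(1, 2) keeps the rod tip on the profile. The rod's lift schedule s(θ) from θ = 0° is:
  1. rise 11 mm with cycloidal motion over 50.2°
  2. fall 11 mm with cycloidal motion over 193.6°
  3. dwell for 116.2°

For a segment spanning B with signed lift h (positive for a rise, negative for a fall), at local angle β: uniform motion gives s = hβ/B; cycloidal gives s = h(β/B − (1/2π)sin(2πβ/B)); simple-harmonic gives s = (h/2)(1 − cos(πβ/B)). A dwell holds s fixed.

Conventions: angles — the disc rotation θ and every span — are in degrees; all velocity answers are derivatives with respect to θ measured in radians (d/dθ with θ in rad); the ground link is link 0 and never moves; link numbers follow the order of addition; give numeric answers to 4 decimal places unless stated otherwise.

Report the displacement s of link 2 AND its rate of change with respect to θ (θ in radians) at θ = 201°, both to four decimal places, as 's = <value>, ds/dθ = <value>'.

seg 1 [0°–50.2°] cycloidal, h=11: full span → s += 11 → s = 11.0000
seg 2 [50.2°–243.8°] cycloidal, h=-11: θ=201° here. β=150.8, B=193.6. -11·(0.7789 − sin(2π·0.7789)/(2π)) = -10.2901 → s = 0.7099
velocity in seg [50.2°–243.8°] (cycloidal), θ in radians: β = 150.8° = 2.6320 rad, B = 193.6° = 3.3790 rad; ds/dθ = (h/B)(1 − cos(2πβ/B)) = ((-11)/3.3790)(1 − cos(2π·0.7789)) = -2.667033 mm/rad

s = 0.7099, ds/dθ = -2.6670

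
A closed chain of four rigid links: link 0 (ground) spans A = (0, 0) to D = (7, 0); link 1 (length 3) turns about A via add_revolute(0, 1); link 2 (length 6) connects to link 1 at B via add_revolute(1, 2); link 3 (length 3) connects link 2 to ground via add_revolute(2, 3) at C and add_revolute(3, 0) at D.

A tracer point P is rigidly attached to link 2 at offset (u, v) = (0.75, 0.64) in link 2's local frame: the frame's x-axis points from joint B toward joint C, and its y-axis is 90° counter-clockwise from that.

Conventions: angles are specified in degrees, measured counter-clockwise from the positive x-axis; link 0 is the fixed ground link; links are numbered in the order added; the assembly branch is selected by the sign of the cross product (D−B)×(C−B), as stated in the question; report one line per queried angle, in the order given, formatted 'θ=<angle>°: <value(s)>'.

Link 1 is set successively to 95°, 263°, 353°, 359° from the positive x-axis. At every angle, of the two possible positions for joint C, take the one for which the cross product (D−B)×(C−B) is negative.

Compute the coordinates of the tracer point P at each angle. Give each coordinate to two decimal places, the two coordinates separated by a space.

A=(0,0), D=(7.00,0)
θ=95°: B = A + 3.00·(cos95°, sin95°) = (-0.2615, 2.9886)
θ=95°: |BD| = 7.8524
θ=95°: circle(B,6.00) ∩ circle(D,3.00): a=5.6454, h=2.0320
θ=95°:   candidates: C₊=(5.7325,2.7191) cross=15.956; C₋=(4.1857,-1.0391) cross=-15.956
θ=95°:   branch - wants cross < 0 → take C=(4.1857,-1.0391) (cross=-15.956)
θ=95°: ex = (C−B)/|BC| = (0.7412,-0.6713); ey = (0.6713,0.7412)
θ=95°: P = B + 0.75·ex + 0.64·ey = (0.7241,2.9595)
θ=263°: B = A + 3.00·(cos263°, sin263°) = (-0.3656, -2.9776)
θ=263°: |BD| = 7.9447
θ=263°: circle(B,6.00) ∩ circle(D,3.00): a=5.6716, h=1.9578
θ=263°:   candidates: C₊=(4.1588,0.9631) cross=15.554; C₋=(5.6263,-2.6670) cross=-15.554
θ=263°:   branch - wants cross < 0 → take C=(5.6263,-2.6670) (cross=-15.554)
θ=263°: ex = (C−B)/|BC| = (0.9987,0.0518); ey = (-0.0518,0.9987)
θ=263°: P = B + 0.75·ex + 0.64·ey = (0.3503,-2.2997)
θ=353°: B = A + 3.00·(cos353°, sin353°) = (2.9776, -0.3656)
θ=353°: |BD| = 4.0389
θ=353°: circle(B,6.00) ∩ circle(D,3.00): a=5.3619, h=2.6925
θ=353°:   candidates: C₊=(8.0738,2.8012) cross=10.875; C₋=(8.5613,-2.5617) cross=-10.875
θ=353°:   branch - wants cross < 0 → take C=(8.5613,-2.5617) (cross=-10.875)
θ=353°: ex = (C−B)/|BC| = (0.9306,-0.3660); ey = (0.3660,0.9306)
θ=353°: P = B + 0.75·ex + 0.64·ey = (3.9098,-0.0445)
θ=359°: B = A + 3.00·(cos359°, sin359°) = (2.9995, -0.0524)
θ=359°: |BD| = 4.0008
θ=359°: circle(B,6.00) ∩ circle(D,3.00): a=5.3747, h=2.6669
θ=359°:   candidates: C₊=(8.3389,2.6846) cross=10.670; C₋=(8.4087,-2.6487) cross=-10.670
θ=359°:   branch - wants cross < 0 → take C=(8.4087,-2.6487) (cross=-10.670)
θ=359°: ex = (C−B)/|BC| = (0.9015,-0.4327); ey = (0.4327,0.9015)
θ=359°: P = B + 0.75·ex + 0.64·ey = (3.9526,0.2001)

θ=95°: 0.72 2.96
θ=263°: 0.35 -2.30
θ=353°: 3.91 -0.04
θ=359°: 3.95 0.20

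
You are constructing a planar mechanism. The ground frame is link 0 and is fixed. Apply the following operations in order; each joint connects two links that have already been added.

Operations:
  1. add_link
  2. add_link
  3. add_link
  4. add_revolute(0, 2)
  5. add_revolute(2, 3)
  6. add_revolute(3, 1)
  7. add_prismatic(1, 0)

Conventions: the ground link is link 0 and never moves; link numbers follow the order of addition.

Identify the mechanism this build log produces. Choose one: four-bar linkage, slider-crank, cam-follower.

links: 4 (incl. ground); joints: 3 revolute, 1 prismatic, 0 higher (cam) pair, forming one closed loop
4 links, 3 revolutes + 1 prismatic in one loop → slider-crank

slider-crank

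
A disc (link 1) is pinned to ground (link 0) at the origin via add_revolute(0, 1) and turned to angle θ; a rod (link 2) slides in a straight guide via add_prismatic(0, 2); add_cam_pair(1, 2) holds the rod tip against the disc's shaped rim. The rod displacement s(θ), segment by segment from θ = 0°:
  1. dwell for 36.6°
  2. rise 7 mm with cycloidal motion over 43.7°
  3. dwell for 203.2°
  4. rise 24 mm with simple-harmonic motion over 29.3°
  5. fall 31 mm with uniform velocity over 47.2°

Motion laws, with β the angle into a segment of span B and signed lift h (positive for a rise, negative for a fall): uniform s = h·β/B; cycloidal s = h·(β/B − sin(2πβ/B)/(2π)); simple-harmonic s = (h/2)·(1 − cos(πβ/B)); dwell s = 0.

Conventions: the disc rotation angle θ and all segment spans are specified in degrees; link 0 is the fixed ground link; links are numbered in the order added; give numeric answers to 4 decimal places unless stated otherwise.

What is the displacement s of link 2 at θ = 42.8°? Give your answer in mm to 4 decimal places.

segment 1 (0° to 36.6°, dwell): s unchanged at 0.0000
θ = 42.8° falls in segment 2 (36.6° to 80.3°, cycloidal, h = 7): β = 42.8 − 36.6 = 6.2°, B = 43.7°; Δs = 7·(0.1419 − sin(2π·0.1419)/(2π)) = 0.1264; s = 0.0000 + 0.1264 = 0.1264

0.1264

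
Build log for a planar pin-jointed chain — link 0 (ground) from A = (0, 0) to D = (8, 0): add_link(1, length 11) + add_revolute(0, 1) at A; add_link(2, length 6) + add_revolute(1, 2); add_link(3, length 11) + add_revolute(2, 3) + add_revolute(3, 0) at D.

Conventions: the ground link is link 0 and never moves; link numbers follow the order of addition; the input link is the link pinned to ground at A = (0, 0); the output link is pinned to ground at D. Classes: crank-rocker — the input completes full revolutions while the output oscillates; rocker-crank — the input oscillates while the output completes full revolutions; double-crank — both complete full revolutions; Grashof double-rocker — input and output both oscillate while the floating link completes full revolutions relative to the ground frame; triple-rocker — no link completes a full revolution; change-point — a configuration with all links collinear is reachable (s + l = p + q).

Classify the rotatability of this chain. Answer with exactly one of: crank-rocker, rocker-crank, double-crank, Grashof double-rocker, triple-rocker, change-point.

lengths: ground=8, input=11, coupler=6, output=11
sorted: s=6 (shortest), l=11 (longest), p+q=19
s + l = 17 vs p + q = 19
s + l < p + q (Grashof) with shortest = coupler link → Grashof double-rocker

Grashof double-rocker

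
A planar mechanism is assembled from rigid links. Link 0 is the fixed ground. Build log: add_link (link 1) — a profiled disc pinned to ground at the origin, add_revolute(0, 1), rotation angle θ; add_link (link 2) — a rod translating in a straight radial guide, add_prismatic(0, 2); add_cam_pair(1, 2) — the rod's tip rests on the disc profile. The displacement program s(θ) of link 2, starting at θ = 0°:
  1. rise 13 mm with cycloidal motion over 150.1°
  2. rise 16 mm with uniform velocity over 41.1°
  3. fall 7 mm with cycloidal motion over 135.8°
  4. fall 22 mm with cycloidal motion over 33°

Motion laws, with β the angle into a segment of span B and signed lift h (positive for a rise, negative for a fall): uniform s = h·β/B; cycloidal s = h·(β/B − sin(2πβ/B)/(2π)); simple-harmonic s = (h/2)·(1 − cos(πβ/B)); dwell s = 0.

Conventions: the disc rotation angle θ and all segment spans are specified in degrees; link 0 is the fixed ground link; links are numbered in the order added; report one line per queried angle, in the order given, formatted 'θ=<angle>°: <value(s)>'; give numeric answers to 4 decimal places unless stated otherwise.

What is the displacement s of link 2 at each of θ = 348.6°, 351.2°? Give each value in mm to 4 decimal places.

seg 1 [0°–150.1°] cycloidal, h=13: full span → s += 13 → s = 13.0000
seg 2 [150.1°–191.2°] uniform, h=16: full span → s += 16 → s = 29.0000
seg 3 [191.2°–327°] cycloidal, h=-7: full span → s += -7 → s = 22.0000
seg 4 [327°–360°] cycloidal, h=-22: θ=348.6° here. β=21.6, B=33. -22·(0.6545 − sin(2π·0.6545)/(2π)) = -17.2903 → s = 4.7097
seg 4 [327°–360°] cycloidal, h=-22: θ=351.2° here. β=24.2, B=33. -22·(0.7333 − sin(2π·0.7333)/(2π)) = -19.6156 → s = 2.3844

θ=348.6°: 4.7097
θ=351.2°: 2.3844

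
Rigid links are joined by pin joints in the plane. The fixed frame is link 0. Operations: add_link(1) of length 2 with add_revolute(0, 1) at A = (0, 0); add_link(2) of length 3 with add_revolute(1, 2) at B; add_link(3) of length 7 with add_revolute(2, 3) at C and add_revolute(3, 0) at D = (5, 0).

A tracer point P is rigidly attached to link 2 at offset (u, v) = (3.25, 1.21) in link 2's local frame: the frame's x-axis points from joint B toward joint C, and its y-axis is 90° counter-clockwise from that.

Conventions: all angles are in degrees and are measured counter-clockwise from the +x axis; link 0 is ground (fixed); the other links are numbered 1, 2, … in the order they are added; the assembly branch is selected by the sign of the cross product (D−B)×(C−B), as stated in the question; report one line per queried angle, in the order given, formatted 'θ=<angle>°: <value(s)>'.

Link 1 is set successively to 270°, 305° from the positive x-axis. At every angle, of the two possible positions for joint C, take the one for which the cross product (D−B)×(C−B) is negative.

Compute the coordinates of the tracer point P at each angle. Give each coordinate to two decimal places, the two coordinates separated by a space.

A=(0,0), D=(5.00,0)
θ=270°: B = A + 2.00·(cos270°, sin270°) = (-0.0000, -2.0000)
θ=270°: |BD| = 5.3852
θ=270°: circle(B,3.00) ∩ circle(D,7.00): a=-1.0213, h=2.8208
θ=270°:   candidates: C₊=(-1.9959,0.2397) cross=15.190; C₋=(0.0993,-4.9984) cross=-15.190
θ=270°:   branch - wants cross < 0 → take C=(0.0993,-4.9984) (cross=-15.190)
θ=270°: ex = (C−B)/|BC| = (0.0331,-0.9995); ey = (0.9995,0.0331)
θ=270°: P = B + 3.25·ex + 1.21·ey = (1.3170,-5.2081)
θ=305°: B = A + 2.00·(cos305°, sin305°) = (1.1472, -1.6383)
θ=305°: |BD| = 4.1867
θ=305°: circle(B,3.00) ∩ circle(D,7.00): a=-2.6837, h=1.3408
θ=305°:   candidates: C₊=(-1.8472,-1.4545) cross=5.614; C₋=(-0.7978,-3.9224) cross=-5.614
θ=305°:   branch - wants cross < 0 → take C=(-0.7978,-3.9224) (cross=-5.614)
θ=305°: ex = (C−B)/|BC| = (-0.6483,-0.7614); ey = (0.7614,-0.6483)
θ=305°: P = B + 3.25·ex + 1.21·ey = (-0.0387,-4.8972)

θ=270°: 1.32 -5.21
θ=305°: -0.04 -4.90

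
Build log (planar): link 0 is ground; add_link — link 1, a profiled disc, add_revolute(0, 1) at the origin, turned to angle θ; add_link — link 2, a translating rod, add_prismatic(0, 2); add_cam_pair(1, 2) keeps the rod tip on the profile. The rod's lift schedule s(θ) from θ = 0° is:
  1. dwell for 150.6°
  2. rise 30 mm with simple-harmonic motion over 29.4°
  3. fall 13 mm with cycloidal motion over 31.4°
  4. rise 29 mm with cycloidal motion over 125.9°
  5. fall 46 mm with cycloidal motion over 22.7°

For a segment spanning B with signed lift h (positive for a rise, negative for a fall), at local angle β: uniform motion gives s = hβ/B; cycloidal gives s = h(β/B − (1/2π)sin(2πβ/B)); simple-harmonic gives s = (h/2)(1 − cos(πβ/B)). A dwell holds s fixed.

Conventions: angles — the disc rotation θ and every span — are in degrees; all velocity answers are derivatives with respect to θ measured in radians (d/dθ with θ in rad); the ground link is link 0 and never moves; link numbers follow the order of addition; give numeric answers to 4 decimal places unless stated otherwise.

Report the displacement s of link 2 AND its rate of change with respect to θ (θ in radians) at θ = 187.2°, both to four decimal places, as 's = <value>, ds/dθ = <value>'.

seg 1 [0°–150.6°] dwell: s stays 0.0000
seg 2 [150.6°–180°] simple-harmonic, h=30: full span → s += 30 → s = 30.0000
seg 3 [180°–211.4°] cycloidal, h=-13: θ=187.2° here. β=7.2, B=31.4. -13·(0.2293 − sin(2π·0.2293)/(2π)) = -0.9294 → s = 29.0706
velocity in seg [180°–211.4°] (cycloidal), θ in radians: β = 7.2° = 0.1257 rad, B = 31.4° = 0.5480 rad; ds/dθ = (h/B)(1 − cos(2πβ/B)) = ((-13)/0.5480)(1 − cos(2π·0.2293)) = -20.644557 mm/rad

s = 29.0706, ds/dθ = -20.6446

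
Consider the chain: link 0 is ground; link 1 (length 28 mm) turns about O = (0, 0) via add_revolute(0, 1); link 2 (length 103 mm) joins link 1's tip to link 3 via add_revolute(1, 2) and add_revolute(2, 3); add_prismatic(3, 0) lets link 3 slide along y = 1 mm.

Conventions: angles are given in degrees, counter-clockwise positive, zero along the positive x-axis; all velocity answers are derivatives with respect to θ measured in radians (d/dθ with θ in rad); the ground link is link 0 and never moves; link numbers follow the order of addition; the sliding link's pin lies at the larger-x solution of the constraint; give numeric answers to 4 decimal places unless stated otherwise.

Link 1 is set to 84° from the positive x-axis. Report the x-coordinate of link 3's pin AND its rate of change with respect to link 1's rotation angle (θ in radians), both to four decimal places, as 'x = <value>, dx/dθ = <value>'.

geometry: r = 28 mm, L = 103 mm, e = 1 mm
crank pin P = (r cos θ, r sin θ) = (2.926797, 27.846613)
h = r sin θ − e = 27.846613 − 1 = 26.846613
x = r cos θ + √(L² − h²) = 2.926797 + 99.439727 = 102.366524
dx/dθ = −r sin θ − h·r cos θ/√(L² − h²) (θ in radians; h = 26.846613) = -28.636786

x = 102.3665, dx/dθ = -28.6368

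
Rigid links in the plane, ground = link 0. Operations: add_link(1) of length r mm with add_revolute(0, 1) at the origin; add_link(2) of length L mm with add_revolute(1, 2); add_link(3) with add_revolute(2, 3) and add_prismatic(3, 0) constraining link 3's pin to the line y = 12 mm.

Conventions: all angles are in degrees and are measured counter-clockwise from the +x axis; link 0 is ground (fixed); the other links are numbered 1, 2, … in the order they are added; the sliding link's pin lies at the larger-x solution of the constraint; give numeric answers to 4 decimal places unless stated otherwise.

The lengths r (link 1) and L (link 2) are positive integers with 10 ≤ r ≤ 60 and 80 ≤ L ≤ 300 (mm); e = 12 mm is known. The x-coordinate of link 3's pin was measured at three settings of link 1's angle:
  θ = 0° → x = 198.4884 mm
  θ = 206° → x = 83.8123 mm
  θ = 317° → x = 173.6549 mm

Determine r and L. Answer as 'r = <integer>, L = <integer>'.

constraint per measurement: (x − r cos θ)² + (r sin θ − e)² = L²
subtracting the θ₁ and θ₂ equations cancels the r² and L² terms:
r = (x₁² − x₂²) / (2[(x₁cos θ₁ + e sin θ₁) − (x₂cos θ₂ + e sin θ₂)]) = 58.0000 → r = 58
L² = (x₁ − r cos θ₁)² + (r sin θ₁ − e)² = 19880.9905 → L = 141.0000 → L = 141
check at θ₃=317°: x = 173.6549 (printed 173.6549) ✓

r = 58, L = 141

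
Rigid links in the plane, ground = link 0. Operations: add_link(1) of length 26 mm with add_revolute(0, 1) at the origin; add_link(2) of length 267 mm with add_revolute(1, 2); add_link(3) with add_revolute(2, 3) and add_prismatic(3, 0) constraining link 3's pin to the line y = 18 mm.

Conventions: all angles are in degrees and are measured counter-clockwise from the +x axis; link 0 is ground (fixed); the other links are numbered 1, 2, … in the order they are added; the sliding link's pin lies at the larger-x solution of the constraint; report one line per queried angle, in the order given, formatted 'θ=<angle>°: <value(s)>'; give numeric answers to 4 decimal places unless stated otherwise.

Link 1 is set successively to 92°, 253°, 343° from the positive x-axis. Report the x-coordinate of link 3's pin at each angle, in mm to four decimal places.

geometry: r = 26 mm, L = 267 mm, e = 18 mm
θ=92°: crank pin P = (r cos θ, r sin θ) = (-0.907387, 25.984162)
θ=92°: h = r sin θ − e = 25.984162 − 18 = 7.984162
θ=92°: x = r cos θ + √(L² − h²) = -0.907387 + 266.880597 = 265.973210
θ=253°: crank pin P = (r cos θ, r sin θ) = (-7.601664, -24.863924)
θ=253°: h = r sin θ − e = -24.863924 − 18 = -42.863924
θ=253°: x = r cos θ + √(L² − h²) = -7.601664 + 263.536874 = 255.935210
θ=343°: crank pin P = (r cos θ, r sin θ) = (24.863924, -7.601664)
θ=343°: h = r sin θ − e = -7.601664 − 18 = -25.601664
θ=343°: x = r cos θ + √(L² − h²) = 24.863924 + 265.769740 = 290.633664

θ=92°: 265.9732
θ=253°: 255.9352
θ=343°: 290.6337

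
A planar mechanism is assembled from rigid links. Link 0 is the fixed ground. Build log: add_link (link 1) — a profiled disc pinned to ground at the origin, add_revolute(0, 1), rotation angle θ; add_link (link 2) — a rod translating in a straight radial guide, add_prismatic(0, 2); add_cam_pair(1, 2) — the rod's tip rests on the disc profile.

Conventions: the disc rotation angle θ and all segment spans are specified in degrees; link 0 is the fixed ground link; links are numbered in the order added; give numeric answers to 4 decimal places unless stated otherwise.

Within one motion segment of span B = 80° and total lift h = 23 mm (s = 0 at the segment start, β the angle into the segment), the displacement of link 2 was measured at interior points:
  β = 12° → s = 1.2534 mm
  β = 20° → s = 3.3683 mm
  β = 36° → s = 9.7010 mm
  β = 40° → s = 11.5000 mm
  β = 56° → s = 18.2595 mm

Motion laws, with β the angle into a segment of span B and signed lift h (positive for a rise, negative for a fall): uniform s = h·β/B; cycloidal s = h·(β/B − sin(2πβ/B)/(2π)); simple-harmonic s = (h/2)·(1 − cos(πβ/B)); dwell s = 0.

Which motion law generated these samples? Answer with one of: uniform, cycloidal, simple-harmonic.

candidates at β/B = r: uniform s = h·r (linear in β); cycloidal s = h·(r − sin(2πr)/(2π)); simple-harmonic s = (h/2)(1 − cos(πr))
β=12°: printed 1.2534 | uniform 3.4500, cycloidal 0.4885, simple-harmonic 1.2534
β=20°: printed 3.3683 | uniform 5.7500, cycloidal 2.0894, simple-harmonic 3.3683
β=36°: printed 9.7010 | uniform 10.3500, cycloidal 9.2188, simple-harmonic 9.7010
β=40°: printed 11.5000 | uniform 11.5000, cycloidal 11.5000, simple-harmonic 11.5000
β=56°: printed 18.2595 | uniform 16.1000, cycloidal 19.5814, simple-harmonic 18.2595
only one law matches every sample → simple-harmonic

simple-harmonic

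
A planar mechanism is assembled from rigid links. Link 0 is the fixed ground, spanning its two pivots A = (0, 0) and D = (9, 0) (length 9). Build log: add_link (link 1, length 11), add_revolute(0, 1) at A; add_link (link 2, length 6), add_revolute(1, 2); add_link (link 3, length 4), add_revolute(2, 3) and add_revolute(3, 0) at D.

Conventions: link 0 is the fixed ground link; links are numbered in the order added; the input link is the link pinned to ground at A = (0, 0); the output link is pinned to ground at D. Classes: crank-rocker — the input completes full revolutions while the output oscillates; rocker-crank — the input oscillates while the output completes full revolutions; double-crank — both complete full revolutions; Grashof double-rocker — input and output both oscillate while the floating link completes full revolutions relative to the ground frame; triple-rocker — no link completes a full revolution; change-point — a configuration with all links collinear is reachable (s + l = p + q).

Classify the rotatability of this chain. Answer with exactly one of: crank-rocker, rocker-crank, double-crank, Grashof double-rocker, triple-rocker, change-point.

lengths: ground=9, input=11, coupler=6, output=4
sorted: s=4 (shortest), l=11 (longest), p+q=15
s + l = 15 vs p + q = 15
s + l = p + q → change-point (collinear configuration reachable)

change-point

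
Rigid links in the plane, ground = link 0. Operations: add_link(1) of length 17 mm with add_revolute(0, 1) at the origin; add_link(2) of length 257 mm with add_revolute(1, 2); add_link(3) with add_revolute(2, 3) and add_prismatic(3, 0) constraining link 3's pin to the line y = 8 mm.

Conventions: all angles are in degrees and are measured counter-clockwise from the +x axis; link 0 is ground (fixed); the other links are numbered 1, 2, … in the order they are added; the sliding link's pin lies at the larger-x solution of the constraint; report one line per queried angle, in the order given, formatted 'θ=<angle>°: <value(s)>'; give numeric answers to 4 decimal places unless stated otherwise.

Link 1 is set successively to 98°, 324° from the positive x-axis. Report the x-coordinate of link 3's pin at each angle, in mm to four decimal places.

geometry: r = 17 mm, L = 257 mm, e = 8 mm
θ=98°: crank pin P = (r cos θ, r sin θ) = (-2.365943, 16.834557)
θ=98°: h = r sin θ − e = 16.834557 − 8 = 8.834557
θ=98°: x = r cos θ + √(L² − h²) = -2.365943 + 256.848108 = 254.482165
θ=324°: crank pin P = (r cos θ, r sin θ) = (13.753289, -9.992349)
θ=324°: h = r sin θ − e = -9.992349 − 8 = -17.992349
θ=324°: x = r cos θ + √(L² − h²) = 13.753289 + 256.369412 = 270.122701

θ=98°: 254.4822
θ=324°: 270.1227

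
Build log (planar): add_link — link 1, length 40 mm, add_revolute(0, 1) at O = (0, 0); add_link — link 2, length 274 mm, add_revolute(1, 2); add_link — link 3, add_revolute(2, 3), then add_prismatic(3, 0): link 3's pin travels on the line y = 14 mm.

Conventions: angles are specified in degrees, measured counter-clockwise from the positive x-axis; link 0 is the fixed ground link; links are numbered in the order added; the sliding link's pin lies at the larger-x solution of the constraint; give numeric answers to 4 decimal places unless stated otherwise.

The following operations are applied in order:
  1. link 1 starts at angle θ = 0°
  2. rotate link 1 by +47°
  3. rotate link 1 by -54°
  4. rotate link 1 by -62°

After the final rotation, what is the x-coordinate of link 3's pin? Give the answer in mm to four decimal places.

geometry: r = 40 mm, L = 274 mm, e = 14 mm; θ starts at 0°
rotate link 1 by +47°: θ ← 0° +47° = 47°
rotate link 1 by -54°: θ ← 47° -54° = -7°
rotate link 1 by -62°: θ ← -7° -62° = -69°
crank pin P = (r cos θ, r sin θ) = (14.334718, -37.343217)
h = r sin θ − e = -37.343217 − 14 = -51.343217
x = r cos θ + √(L² − h²) = 14.334718 + 269.146566 = 283.481284

283.4813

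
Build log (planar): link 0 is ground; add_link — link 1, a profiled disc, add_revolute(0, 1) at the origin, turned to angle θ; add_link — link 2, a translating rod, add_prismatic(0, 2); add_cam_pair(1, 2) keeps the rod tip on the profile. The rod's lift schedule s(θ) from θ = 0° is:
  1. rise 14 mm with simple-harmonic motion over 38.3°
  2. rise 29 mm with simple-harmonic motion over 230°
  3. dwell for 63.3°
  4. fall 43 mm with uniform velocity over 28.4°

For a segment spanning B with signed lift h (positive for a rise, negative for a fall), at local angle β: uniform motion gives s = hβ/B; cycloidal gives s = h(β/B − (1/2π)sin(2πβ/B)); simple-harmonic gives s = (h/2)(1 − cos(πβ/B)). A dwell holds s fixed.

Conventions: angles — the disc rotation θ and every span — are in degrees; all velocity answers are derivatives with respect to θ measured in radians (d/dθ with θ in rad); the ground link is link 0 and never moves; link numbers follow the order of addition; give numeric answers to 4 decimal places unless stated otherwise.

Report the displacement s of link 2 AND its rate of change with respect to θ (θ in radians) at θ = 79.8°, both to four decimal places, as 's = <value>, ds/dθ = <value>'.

seg 1 [0°–38.3°] simple-harmonic, h=14: full span → s += 14 → s = 14.0000
seg 2 [38.3°–268.3°] simple-harmonic, h=29: θ=79.8° here. β=41.5, B=230. 29/2·(1 − cos(π·0.1804)) = 2.2679 → s = 16.2679
velocity in seg [38.3°–268.3°] (simple-harmonic), θ in radians: β = 41.5° = 0.7243 rad, B = 230° = 4.0143 rad; ds/dθ = (πh/(2B)) sin(πβ/B) = (π·29/(2·4.0143)) sin(π·0.1804) = 6.093551 mm/rad

s = 16.2679, ds/dθ = 6.0936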